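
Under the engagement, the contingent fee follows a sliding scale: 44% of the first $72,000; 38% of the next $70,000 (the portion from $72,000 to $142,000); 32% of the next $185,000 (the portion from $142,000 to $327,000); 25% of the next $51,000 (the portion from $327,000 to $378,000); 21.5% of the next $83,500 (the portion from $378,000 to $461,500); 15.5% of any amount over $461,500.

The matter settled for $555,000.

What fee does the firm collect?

$162,675.00

First $72,000 at 44% = $31,680.00
Next $70,000 at 38% = $26,600.00
Next $185,000 at 32% = $59,200.00
Next $51,000 at 25% = $12,750.00
Next $83,500 at 21.5% = $17,952.50
Remaining $93,500 at 15.5% = $14,492.50
Fee: $31,680.00 + $26,600.00 + $59,200.00 + $12,750.00 + $17,952.50 + $14,492.50 = $162,675.00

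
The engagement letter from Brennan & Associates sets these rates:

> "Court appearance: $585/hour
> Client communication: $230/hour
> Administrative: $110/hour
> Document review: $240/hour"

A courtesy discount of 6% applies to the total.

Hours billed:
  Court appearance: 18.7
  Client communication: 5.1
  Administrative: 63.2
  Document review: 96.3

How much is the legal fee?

$39,645.91

Court appearance: 18.7 × $585 = $10,939.50
Client communication: 5.1 × $230 = $1,173.00
Administrative: 63.2 × $110 = $6,952.00
Document review: 96.3 × $240 = $23,112.00
Subtotal: $42,176.50
Less 6% discount: −$2,530.59
Total: $42,176.50 − $2,530.59 = $39,645.91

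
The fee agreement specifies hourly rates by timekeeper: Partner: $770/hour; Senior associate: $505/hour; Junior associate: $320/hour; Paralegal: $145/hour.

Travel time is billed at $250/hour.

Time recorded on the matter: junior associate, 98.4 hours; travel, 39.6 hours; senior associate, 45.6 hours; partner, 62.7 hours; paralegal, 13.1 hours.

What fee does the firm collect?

$114,594.50

Partner: 62.7 × $770 = $48,279.00
Senior associate: 45.6 × $505 = $23,028.00
Junior associate: 98.4 × $320 = $31,488.00
Paralegal: 13.1 × $145 = $1,899.50
Subtotal: $48,279.00 + $23,028.00 + $31,488.00 + $1,899.50 = $104,694.50
Travel: 39.6 × $250 = $9,900.00
Total: $104,694.50 + $9,900.00 = $114,594.50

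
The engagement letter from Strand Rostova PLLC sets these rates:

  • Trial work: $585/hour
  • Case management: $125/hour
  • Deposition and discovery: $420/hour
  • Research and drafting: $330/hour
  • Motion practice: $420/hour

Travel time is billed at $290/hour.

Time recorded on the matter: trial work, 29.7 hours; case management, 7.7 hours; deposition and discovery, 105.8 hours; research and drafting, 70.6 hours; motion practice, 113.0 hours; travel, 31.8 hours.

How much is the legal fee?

$142,753.00

Trial work: 29.7 × $585 = $17,374.50
Case management: 7.7 × $125 = $962.50
Deposition and discovery: 105.8 × $420 = $44,436.00
Research and drafting: 70.6 × $330 = $23,298.00
Motion practice: 113.0 × $420 = $47,460.00
Subtotal: $17,374.50 + $962.50 + $44,436.00 + $23,298.00 + $47,460.00 = $133,531.00
Travel: 31.8 × $290 = $9,222.00
Total: $133,531.00 + $9,222.00 = $142,753.00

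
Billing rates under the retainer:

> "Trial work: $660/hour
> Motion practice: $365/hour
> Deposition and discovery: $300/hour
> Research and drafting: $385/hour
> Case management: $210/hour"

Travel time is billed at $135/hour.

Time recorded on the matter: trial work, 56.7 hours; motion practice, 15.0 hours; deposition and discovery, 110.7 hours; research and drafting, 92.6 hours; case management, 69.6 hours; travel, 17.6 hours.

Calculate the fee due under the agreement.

$128,750.00

Trial work: 56.7 × $660 = $37,422.00
Motion practice: 15.0 × $365 = $5,475.00
Deposition and discovery: 110.7 × $300 = $33,210.00
Research and drafting: 92.6 × $385 = $35,651.00
Case management: 69.6 × $210 = $14,616.00
Subtotal: $37,422.00 + $5,475.00 + $33,210.00 + $35,651.00 + $14,616.00 = $126,374.00
Travel: 17.6 × $135 = $2,376.00
Total: $126,374.00 + $2,376.00 = $128,750.00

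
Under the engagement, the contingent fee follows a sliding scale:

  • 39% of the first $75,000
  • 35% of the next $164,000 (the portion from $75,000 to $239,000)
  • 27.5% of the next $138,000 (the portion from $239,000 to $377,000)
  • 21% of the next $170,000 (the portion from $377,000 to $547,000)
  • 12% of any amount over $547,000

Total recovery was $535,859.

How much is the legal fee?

First $75,000 at 39% = $29,250.00
Next $164,000 at 35% = $57,400.00
Next $138,000 at 27.5% = $37,950.00
Remaining $158,859 at 21% = $33,360.39
Fee: $29,250.00 + $57,400.00 + $37,950.00 + $33,360.39 = $157,960.39

$157,960.39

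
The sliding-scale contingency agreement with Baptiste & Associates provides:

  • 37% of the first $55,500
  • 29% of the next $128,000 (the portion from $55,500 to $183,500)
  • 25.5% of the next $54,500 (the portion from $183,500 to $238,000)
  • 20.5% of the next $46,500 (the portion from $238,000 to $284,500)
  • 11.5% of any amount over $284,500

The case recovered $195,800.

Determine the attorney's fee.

$60,791.50

First $55,500 at 37% = $20,535.00
Next $128,000 at 29% = $37,120.00
Remaining $12,300 at 25.5% = $3,136.50
Fee: $20,535.00 + $37,120.00 + $3,136.50 = $60,791.50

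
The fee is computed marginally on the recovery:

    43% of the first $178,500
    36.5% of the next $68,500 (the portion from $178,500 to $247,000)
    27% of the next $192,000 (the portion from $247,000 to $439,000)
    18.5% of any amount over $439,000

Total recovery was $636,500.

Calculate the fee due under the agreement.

$190,135.00

First $178,500 at 43% = $76,755.00
Next $68,500 at 36.5% = $25,002.50
Next $192,000 at 27% = $51,840.00
Remaining $197,500 at 18.5% = $36,537.50
Fee: $76,755.00 + $25,002.50 + $51,840.00 + $36,537.50 = $190,135.00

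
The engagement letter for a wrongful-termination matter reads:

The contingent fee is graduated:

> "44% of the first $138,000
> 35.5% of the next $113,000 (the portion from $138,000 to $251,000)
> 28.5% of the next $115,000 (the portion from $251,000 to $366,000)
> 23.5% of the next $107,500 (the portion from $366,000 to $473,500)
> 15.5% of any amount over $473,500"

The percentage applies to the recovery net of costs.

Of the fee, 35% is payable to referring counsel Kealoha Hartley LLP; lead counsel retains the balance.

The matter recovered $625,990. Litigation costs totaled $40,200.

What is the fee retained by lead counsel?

$114,580.34

Fee base (net of costs): $625,990 − $40,200 = $585,790
First $138,000 at 44% = $60,720.00
Next $113,000 at 35.5% = $40,115.00
Next $115,000 at 28.5% = $32,775.00
Next $107,500 at 23.5% = $25,262.50
Remaining $112,290 at 15.5% = $17,404.95
Fee: $60,720.00 + $40,115.00 + $32,775.00 + $25,262.50 + $17,404.95 = $176,277.45
Referral share: 35% of $176,277.45 = $61,697.11; lead counsel retains $176,277.45 − $61,697.11 = $114,580.34.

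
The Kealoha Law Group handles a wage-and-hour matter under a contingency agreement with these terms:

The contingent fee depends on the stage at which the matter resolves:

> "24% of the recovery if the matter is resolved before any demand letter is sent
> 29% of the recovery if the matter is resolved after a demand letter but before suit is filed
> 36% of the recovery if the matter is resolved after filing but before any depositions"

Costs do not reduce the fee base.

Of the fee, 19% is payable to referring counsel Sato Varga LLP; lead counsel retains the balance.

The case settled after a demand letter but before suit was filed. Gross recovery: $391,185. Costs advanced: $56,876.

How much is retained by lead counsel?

Fee base is the gross recovery, $391,185; costs are reimbursed separately.
The matter settled after a demand letter but before suit was filed, so the 29% rate applies.
$391,185 × 29% = $113,443.65
Referral share: 19% of $113,443.65 = $21,554.29; lead counsel retains $113,443.65 − $21,554.29 = $91,889.36.

$91,889.36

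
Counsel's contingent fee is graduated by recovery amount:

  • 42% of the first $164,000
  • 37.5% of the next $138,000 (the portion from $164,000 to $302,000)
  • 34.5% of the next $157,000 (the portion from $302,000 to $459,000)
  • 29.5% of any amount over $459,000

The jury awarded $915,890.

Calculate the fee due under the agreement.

$309,577.55

First $164,000 at 42% = $68,880.00
Next $138,000 at 37.5% = $51,750.00
Next $157,000 at 34.5% = $54,165.00
Remaining $456,890 at 29.5% = $134,782.55
Fee: $68,880.00 + $51,750.00 + $54,165.00 + $134,782.55 = $309,577.55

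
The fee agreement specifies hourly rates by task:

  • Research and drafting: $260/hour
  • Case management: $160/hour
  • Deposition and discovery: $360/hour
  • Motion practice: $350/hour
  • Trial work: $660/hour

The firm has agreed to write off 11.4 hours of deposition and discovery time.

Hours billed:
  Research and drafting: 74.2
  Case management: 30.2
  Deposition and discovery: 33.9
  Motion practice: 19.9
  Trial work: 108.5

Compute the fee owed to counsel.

$110,799.00

Research and drafting: 74.2 × $260 = $19,292.00
Case management: 30.2 × $160 = $4,832.00
Deposition and discovery: 33.9 × $360 = $12,204.00
Motion practice: 19.9 × $350 = $6,965.00
Trial work: 108.5 × $660 = $71,610.00
Subtotal: $114,903.00
Write-off: 11.4 × $360 = $4,104.00
Total: $114,903.00 − $4,104.00 = $110,799.00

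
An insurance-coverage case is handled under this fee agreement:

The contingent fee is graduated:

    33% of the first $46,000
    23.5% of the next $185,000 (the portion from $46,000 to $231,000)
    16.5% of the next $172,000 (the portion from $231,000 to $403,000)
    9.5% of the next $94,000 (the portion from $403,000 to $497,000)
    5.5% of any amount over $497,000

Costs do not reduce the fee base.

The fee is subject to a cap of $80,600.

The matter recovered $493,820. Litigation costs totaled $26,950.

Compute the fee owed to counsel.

$80,600.00

Fee base is the gross recovery, $493,820; costs are reimbursed separately.
First $46,000 at 33% = $15,180.00
Next $185,000 at 23.5% = $43,475.00
Next $172,000 at 16.5% = $28,380.00
Remaining $90,820 at 9.5% = $8,627.90
Fee: $15,180.00 + $43,475.00 + $28,380.00 + $8,627.90 = $95,662.90
$95,662.90 exceeds the $80,600 cap, so the fee is capped at $80,600.00.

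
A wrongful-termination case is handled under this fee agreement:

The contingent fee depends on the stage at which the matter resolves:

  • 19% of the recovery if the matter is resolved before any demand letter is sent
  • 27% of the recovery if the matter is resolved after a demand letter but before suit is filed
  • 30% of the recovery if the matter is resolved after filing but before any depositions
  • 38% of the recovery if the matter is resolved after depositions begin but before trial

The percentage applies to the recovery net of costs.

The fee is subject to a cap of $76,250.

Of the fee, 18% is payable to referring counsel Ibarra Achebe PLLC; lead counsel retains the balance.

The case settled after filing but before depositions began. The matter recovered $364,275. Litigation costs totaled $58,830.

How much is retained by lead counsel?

$62,525.00

Fee base (net of costs): $364,275 − $58,830 = $305,445
The matter settled after filing but before depositions began, so the 30% rate applies.
$305,445 × 30% = $91,633.50
$91,633.50 exceeds the $76,250 cap, so the fee is capped at $76,250.00.
Referral share: 18% of $76,250.00 = $13,725.00; lead counsel retains $76,250.00 − $13,725.00 = $62,525.00.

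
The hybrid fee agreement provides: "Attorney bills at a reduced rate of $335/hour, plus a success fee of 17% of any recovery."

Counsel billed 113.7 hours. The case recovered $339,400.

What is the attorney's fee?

Hourly: 113.7 × $335 = $38,089.50
Success fee: 17% of $339,400 = $57,698.00
Total: $38,089.50 + $57,698.00 = $95,787.50

$95,787.50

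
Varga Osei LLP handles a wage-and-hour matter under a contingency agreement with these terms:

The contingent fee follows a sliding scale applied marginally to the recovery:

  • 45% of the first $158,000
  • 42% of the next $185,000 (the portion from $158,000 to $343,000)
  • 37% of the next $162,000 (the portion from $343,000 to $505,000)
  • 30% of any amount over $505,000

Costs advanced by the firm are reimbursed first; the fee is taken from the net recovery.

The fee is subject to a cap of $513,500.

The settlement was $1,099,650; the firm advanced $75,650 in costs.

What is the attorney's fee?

$364,440.00

Fee base (net of costs): $1,099,650 − $75,650 = $1,024,000
First $158,000 at 45% = $71,100.00
Next $185,000 at 42% = $77,700.00
Next $162,000 at 37% = $59,940.00
Remaining $519,000 at 30% = $155,700.00
Fee: $71,100.00 + $77,700.00 + $59,940.00 + $155,700.00 = $364,440.00
$364,440.00 is under the $513,500 cap.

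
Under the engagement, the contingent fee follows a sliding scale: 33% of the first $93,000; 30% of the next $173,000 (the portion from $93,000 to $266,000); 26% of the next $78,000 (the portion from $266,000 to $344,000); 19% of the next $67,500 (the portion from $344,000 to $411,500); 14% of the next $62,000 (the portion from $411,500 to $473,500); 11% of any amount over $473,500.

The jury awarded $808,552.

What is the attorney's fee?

$161,230.72

First $93,000 at 33% = $30,690.00
Next $173,000 at 30% = $51,900.00
Next $78,000 at 26% = $20,280.00
Next $67,500 at 19% = $12,825.00
Next $62,000 at 14% = $8,680.00
Remaining $335,052 at 11% = $36,855.72
Fee: $30,690.00 + $51,900.00 + $20,280.00 + $12,825.00 + $8,680.00 + $36,855.72 = $161,230.72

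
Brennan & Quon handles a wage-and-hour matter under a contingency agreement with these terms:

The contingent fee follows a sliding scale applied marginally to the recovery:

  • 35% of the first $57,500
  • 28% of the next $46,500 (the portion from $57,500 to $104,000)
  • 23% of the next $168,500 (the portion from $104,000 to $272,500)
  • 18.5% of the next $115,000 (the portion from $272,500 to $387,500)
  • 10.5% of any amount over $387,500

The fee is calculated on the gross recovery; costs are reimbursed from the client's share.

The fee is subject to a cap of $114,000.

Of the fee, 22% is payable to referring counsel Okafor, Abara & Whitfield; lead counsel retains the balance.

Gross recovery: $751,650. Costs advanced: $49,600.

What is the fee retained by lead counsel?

Fee base is the gross recovery, $751,650; costs are reimbursed separately.
First $57,500 at 35% = $20,125.00
Next $46,500 at 28% = $13,020.00
Next $168,500 at 23% = $38,755.00
Next $115,000 at 18.5% = $21,275.00
Remaining $364,150 at 10.5% = $38,235.75
Fee: $20,125.00 + $13,020.00 + $38,755.00 + $21,275.00 + $38,235.75 = $131,410.75
$131,410.75 exceeds the $114,000 cap, so the fee is capped at $114,000.00.
Referral share: 22% of $114,000.00 = $25,080.00; lead counsel retains $114,000.00 − $25,080.00 = $88,920.00.

$88,920.00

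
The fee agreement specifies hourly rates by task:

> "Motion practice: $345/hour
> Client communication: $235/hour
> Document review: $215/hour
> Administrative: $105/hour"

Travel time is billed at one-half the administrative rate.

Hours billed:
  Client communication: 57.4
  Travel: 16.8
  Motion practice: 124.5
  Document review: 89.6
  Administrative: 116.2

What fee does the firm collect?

$88,788.50

Motion practice: 124.5 × $345 = $42,952.50
Client communication: 57.4 × $235 = $13,489.00
Document review: 89.6 × $215 = $19,264.00
Administrative: 116.2 × $105 = $12,201.00
Subtotal: $42,952.50 + $13,489.00 + $19,264.00 + $12,201.00 = $87,906.50
Travel: 16.8 × ($105 ÷ 2) = 16.8 × $52.50 = $882.00
Total: $87,906.50 + $882.00 = $88,788.50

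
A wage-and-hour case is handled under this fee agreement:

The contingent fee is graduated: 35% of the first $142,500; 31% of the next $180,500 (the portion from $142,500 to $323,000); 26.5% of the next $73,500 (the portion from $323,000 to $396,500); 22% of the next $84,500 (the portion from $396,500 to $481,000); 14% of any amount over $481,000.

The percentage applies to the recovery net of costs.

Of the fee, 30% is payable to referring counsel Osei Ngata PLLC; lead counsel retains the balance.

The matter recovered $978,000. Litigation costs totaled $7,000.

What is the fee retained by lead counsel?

$148,748.25

Fee base (net of costs): $978,000 − $7,000 = $971,000
First $142,500 at 35% = $49,875.00
Next $180,500 at 31% = $55,955.00
Next $73,500 at 26.5% = $19,477.50
Next $84,500 at 22% = $18,590.00
Remaining $490,000 at 14% = $68,600.00
Fee: $49,875.00 + $55,955.00 + $19,477.50 + $18,590.00 + $68,600.00 = $212,497.50
Referral share: 30% of $212,497.50 = $63,749.25; lead counsel retains $212,497.50 − $63,749.25 = $148,748.25.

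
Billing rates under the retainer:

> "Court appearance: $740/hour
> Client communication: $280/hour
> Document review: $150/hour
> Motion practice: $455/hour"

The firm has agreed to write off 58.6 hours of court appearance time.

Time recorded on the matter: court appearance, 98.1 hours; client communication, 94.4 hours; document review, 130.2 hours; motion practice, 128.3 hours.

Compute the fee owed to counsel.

$133,568.50

Court appearance: 98.1 × $740 = $72,594.00
Client communication: 94.4 × $280 = $26,432.00
Document review: 130.2 × $150 = $19,530.00
Motion practice: 128.3 × $455 = $58,376.50
Subtotal: $176,932.50
Write-off: 58.6 × $740 = $43,364.00
Total: $176,932.50 − $43,364.00 = $133,568.50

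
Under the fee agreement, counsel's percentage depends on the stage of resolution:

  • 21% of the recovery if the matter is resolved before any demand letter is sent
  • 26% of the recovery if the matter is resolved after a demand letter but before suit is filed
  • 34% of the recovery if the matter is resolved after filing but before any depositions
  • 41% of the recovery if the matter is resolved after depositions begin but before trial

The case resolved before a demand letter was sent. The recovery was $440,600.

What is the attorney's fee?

$92,526.00

The matter resolved before a demand letter was sent, so the 21% rate applies.
$440,600 × 21% = $92,526.00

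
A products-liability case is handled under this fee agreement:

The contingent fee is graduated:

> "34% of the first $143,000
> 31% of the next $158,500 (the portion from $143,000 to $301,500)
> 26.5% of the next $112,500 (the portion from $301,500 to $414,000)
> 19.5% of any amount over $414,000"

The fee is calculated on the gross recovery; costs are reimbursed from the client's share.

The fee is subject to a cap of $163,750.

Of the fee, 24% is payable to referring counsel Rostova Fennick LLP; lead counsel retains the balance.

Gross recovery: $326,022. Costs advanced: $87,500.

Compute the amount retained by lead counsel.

Fee base is the gross recovery, $326,022; costs are reimbursed separately.
First $143,000 at 34% = $48,620.00
Next $158,500 at 31% = $49,135.00
Remaining $24,522 at 26.5% = $6,498.33
Fee: $48,620.00 + $49,135.00 + $6,498.33 = $104,253.33
$104,253.33 is under the $163,750 cap.
Referral share: 24% of $104,253.33 = $25,020.80; lead counsel retains $104,253.33 − $25,020.80 = $79,232.53.

$79,232.53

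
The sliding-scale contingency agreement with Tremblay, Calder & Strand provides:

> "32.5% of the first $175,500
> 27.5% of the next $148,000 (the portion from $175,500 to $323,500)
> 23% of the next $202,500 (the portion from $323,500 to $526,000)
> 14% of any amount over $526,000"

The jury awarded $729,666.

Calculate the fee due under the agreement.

$172,825.74

First $175,500 at 32.5% = $57,037.50
Next $148,000 at 27.5% = $40,700.00
Next $202,500 at 23% = $46,575.00
Remaining $203,666 at 14% = $28,513.24
Fee: $57,037.50 + $40,700.00 + $46,575.00 + $28,513.24 = $172,825.74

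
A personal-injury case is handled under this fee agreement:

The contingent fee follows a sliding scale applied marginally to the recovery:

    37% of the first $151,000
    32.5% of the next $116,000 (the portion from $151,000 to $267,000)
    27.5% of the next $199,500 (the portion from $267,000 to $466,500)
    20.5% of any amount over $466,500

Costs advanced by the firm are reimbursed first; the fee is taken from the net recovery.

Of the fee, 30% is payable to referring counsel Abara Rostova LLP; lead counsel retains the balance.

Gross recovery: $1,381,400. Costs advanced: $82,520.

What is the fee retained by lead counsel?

Fee base (net of costs): $1,381,400 − $82,520 = $1,298,880
First $151,000 at 37% = $55,870.00
Next $116,000 at 32.5% = $37,700.00
Next $199,500 at 27.5% = $54,862.50
Remaining $832,380 at 20.5% = $170,637.90
Fee: $55,870.00 + $37,700.00 + $54,862.50 + $170,637.90 = $319,070.40
Referral share: 30% of $319,070.40 = $95,721.12; lead counsel retains $319,070.40 − $95,721.12 = $223,349.28.

$223,349.28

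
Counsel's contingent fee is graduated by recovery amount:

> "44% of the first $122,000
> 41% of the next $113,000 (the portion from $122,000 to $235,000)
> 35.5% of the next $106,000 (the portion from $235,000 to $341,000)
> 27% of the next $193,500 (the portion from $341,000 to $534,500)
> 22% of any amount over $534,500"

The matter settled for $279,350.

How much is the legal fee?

First $122,000 at 44% = $53,680.00
Next $113,000 at 41% = $46,330.00
Remaining $44,350 at 35.5% = $15,744.25
Fee: $53,680.00 + $46,330.00 + $15,744.25 = $115,754.25

$115,754.25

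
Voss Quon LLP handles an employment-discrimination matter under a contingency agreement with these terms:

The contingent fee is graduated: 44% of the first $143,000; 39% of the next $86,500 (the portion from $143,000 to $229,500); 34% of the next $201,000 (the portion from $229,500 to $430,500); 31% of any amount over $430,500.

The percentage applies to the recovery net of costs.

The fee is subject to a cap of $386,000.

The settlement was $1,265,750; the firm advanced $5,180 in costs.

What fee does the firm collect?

Fee base (net of costs): $1,265,750 − $5,180 = $1,260,570
First $143,000 at 44% = $62,920.00
Next $86,500 at 39% = $33,735.00
Next $201,000 at 34% = $68,340.00
Remaining $830,070 at 31% = $257,321.70
Fee: $62,920.00 + $33,735.00 + $68,340.00 + $257,321.70 = $422,316.70
$422,316.70 exceeds the $386,000 cap, so the fee is capped at $386,000.00.

$386,000.00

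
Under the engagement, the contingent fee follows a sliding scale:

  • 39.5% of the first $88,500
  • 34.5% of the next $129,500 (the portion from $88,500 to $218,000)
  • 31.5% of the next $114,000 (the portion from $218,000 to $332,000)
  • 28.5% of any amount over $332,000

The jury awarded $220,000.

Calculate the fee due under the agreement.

First $88,500 at 39.5% = $34,957.50
Next $129,500 at 34.5% = $44,677.50
Remaining $2,000 at 31.5% = $630.00
Fee: $34,957.50 + $44,677.50 + $630.00 = $80,265.00

$80,265.00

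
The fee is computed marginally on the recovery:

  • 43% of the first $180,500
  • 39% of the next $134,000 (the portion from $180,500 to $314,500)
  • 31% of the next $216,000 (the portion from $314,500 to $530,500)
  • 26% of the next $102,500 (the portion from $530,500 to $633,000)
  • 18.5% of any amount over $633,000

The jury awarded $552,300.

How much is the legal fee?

First $180,500 at 43% = $77,615.00
Next $134,000 at 39% = $52,260.00
Next $216,000 at 31% = $66,960.00
Remaining $21,800 at 26% = $5,668.00
Fee: $77,615.00 + $52,260.00 + $66,960.00 + $5,668.00 = $202,503.00

$202,503.00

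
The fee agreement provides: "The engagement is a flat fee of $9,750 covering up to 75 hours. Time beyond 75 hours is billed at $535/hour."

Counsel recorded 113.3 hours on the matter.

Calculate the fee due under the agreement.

Flat fee: $9,750.00
Excess hours: 113.3 − 75 = 38.3
Overrun: 38.3 × $535 = $20,490.50
Total: $9,750.00 + $20,490.50 = $30,240.50

$30,240.50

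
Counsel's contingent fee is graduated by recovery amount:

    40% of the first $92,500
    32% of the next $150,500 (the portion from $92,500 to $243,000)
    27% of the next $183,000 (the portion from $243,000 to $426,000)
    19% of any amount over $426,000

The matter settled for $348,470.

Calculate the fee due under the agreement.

First $92,500 at 40% = $37,000.00
Next $150,500 at 32% = $48,160.00
Remaining $105,470 at 27% = $28,476.90
Fee: $37,000.00 + $48,160.00 + $28,476.90 = $113,636.90

$113,636.90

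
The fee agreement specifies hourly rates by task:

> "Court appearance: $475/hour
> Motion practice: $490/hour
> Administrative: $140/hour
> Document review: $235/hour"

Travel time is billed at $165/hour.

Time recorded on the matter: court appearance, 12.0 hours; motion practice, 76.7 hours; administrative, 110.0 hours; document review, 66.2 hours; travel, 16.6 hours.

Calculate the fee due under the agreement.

$76,979.00

Court appearance: 12.0 × $475 = $5,700.00
Motion practice: 76.7 × $490 = $37,583.00
Administrative: 110.0 × $140 = $15,400.00
Document review: 66.2 × $235 = $15,557.00
Subtotal: $5,700.00 + $37,583.00 + $15,400.00 + $15,557.00 = $74,240.00
Travel: 16.6 × $165 = $2,739.00
Total: $74,240.00 + $2,739.00 = $76,979.00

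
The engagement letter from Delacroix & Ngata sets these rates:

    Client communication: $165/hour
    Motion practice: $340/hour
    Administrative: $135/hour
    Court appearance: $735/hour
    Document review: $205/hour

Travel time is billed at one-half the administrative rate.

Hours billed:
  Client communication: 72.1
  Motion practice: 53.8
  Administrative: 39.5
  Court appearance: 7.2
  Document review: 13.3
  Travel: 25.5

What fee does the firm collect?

Client communication: 72.1 × $165 = $11,896.50
Motion practice: 53.8 × $340 = $18,292.00
Administrative: 39.5 × $135 = $5,332.50
Court appearance: 7.2 × $735 = $5,292.00
Document review: 13.3 × $205 = $2,726.50
Subtotal: $11,896.50 + $18,292.00 + $5,332.50 + $5,292.00 + $2,726.50 = $43,539.50
Travel: 25.5 × ($135 ÷ 2) = 25.5 × $67.50 = $1,721.25
Total: $43,539.50 + $1,721.25 = $45,260.75

$45,260.75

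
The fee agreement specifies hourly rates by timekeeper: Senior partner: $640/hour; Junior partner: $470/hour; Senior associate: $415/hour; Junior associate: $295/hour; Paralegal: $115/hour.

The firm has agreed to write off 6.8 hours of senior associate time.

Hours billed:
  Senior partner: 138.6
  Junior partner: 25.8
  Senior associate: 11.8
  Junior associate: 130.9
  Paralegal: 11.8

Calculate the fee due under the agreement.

Senior partner: 138.6 × $640 = $88,704.00
Junior partner: 25.8 × $470 = $12,126.00
Senior associate: 11.8 × $415 = $4,897.00
Junior associate: 130.9 × $295 = $38,615.50
Paralegal: 11.8 × $115 = $1,357.00
Subtotal: $145,699.50
Write-off: 6.8 × $415 = $2,822.00
Total: $145,699.50 − $2,822.00 = $142,877.50

$142,877.50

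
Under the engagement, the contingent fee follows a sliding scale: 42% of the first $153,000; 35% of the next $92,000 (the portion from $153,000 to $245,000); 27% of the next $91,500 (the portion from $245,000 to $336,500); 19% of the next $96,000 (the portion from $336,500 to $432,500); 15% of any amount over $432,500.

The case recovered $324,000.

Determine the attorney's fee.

First $153,000 at 42% = $64,260.00
Next $92,000 at 35% = $32,200.00
Remaining $79,000 at 27% = $21,330.00
Fee: $64,260.00 + $32,200.00 + $21,330.00 = $117,790.00

$117,790.00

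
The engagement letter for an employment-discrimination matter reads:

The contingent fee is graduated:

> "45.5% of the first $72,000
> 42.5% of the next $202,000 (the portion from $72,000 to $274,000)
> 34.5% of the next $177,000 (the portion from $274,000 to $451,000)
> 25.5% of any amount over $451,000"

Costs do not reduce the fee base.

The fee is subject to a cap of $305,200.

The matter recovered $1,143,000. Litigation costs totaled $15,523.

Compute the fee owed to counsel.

$305,200.00

Fee base is the gross recovery, $1,143,000; costs are reimbursed separately.
First $72,000 at 45.5% = $32,760.00
Next $202,000 at 42.5% = $85,850.00
Next $177,000 at 34.5% = $61,065.00
Remaining $692,000 at 25.5% = $176,460.00
Fee: $32,760.00 + $85,850.00 + $61,065.00 + $176,460.00 = $356,135.00
$356,135.00 exceeds the $305,200 cap, so the fee is capped at $305,200.00.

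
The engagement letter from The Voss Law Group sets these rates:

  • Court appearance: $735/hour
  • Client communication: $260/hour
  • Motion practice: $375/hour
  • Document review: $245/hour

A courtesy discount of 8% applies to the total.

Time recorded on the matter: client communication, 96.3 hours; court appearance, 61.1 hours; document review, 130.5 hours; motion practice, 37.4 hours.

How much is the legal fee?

$106,668.48

Court appearance: 61.1 × $735 = $44,908.50
Client communication: 96.3 × $260 = $25,038.00
Motion practice: 37.4 × $375 = $14,025.00
Document review: 130.5 × $245 = $31,972.50
Subtotal: $115,944.00
Less 8% discount: −$9,275.52
Total: $115,944.00 − $9,275.52 = $106,668.48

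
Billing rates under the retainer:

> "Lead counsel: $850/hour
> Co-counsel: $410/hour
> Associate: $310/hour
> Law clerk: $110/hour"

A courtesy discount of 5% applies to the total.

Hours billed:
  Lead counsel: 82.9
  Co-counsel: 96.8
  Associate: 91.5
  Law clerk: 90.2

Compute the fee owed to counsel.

$141,018.00

Lead counsel: 82.9 × $850 = $70,465.00
Co-counsel: 96.8 × $410 = $39,688.00
Associate: 91.5 × $310 = $28,365.00
Law clerk: 90.2 × $110 = $9,922.00
Subtotal: $148,440.00
Less 5% discount: −$7,422.00
Total: $148,440.00 − $7,422.00 = $141,018.00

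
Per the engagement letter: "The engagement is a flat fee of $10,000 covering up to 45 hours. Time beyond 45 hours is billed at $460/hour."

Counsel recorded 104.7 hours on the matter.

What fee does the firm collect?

$37,462.00

Flat fee: $10,000.00
Excess hours: 104.7 − 45 = 59.7
Overrun: 59.7 × $460 = $27,462.00
Total: $10,000.00 + $27,462.00 = $37,462.00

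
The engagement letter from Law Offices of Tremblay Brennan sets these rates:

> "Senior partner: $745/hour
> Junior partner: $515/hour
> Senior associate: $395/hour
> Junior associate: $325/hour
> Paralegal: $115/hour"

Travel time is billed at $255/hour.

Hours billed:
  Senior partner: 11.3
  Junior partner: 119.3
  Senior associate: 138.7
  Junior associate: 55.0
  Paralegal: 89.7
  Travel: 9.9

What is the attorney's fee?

$155,359.50

Senior partner: 11.3 × $745 = $8,418.50
Junior partner: 119.3 × $515 = $61,439.50
Senior associate: 138.7 × $395 = $54,786.50
Junior associate: 55.0 × $325 = $17,875.00
Paralegal: 89.7 × $115 = $10,315.50
Subtotal: $8,418.50 + $61,439.50 + $54,786.50 + $17,875.00 + $10,315.50 = $152,835.00
Travel: 9.9 × $255 = $2,524.50
Total: $152,835.00 + $2,524.50 = $155,359.50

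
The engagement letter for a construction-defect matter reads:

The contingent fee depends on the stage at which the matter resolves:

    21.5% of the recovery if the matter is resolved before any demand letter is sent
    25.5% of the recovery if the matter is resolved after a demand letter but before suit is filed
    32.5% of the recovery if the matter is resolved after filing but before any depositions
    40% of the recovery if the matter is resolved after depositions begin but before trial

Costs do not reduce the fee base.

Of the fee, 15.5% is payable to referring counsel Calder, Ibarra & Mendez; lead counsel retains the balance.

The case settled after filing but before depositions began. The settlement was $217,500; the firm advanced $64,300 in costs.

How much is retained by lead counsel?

Fee base is the gross recovery, $217,500; costs are reimbursed separately.
The matter settled after filing but before depositions began, so the 32.5% rate applies.
$217,500 × 32.5% = $70,687.50
Referral share: 15.5% of $70,687.50 = $10,956.56; lead counsel retains $70,687.50 − $10,956.56 = $59,730.94.

$59,730.94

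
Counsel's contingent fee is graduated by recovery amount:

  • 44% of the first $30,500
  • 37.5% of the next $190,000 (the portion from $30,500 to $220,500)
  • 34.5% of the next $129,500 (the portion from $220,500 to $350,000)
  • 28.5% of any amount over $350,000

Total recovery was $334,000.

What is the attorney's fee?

$123,827.50

First $30,500 at 44% = $13,420.00
Next $190,000 at 37.5% = $71,250.00
Remaining $113,500 at 34.5% = $39,157.50
Fee: $13,420.00 + $71,250.00 + $39,157.50 = $123,827.50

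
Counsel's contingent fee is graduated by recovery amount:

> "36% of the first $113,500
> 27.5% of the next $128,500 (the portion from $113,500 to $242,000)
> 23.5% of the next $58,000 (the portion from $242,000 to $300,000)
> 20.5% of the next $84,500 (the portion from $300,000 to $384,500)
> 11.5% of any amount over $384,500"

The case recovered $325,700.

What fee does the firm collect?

$95,096.00

First $113,500 at 36% = $40,860.00
Next $128,500 at 27.5% = $35,337.50
Next $58,000 at 23.5% = $13,630.00
Remaining $25,700 at 20.5% = $5,268.50
Fee: $40,860.00 + $35,337.50 + $13,630.00 + $5,268.50 = $95,096.00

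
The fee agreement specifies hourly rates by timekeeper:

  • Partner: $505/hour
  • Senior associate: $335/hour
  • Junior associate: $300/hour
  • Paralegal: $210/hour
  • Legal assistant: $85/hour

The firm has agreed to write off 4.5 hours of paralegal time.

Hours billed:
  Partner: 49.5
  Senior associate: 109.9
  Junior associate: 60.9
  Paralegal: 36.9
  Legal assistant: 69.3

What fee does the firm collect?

Partner: 49.5 × $505 = $24,997.50
Senior associate: 109.9 × $335 = $36,816.50
Junior associate: 60.9 × $300 = $18,270.00
Paralegal: 36.9 × $210 = $7,749.00
Legal assistant: 69.3 × $85 = $5,890.50
Subtotal: $93,723.50
Write-off: 4.5 × $210 = $945.00
Total: $93,723.50 − $945.00 = $92,778.50

$92,778.50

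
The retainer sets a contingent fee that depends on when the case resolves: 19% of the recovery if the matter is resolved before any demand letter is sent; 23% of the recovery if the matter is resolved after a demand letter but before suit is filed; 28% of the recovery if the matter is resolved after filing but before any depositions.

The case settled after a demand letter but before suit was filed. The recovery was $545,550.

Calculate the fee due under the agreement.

The matter settled after a demand letter but before suit was filed, so the 23% rate applies.
$545,550 × 23% = $125,476.50

$125,476.50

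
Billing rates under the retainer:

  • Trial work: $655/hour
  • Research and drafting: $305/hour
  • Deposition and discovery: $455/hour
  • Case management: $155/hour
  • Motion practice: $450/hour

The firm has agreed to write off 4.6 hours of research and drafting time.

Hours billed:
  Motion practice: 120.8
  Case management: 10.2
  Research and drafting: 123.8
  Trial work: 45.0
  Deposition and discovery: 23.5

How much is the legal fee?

$132,464.50

Trial work: 45.0 × $655 = $29,475.00
Research and drafting: 123.8 × $305 = $37,759.00
Deposition and discovery: 23.5 × $455 = $10,692.50
Case management: 10.2 × $155 = $1,581.00
Motion practice: 120.8 × $450 = $54,360.00
Subtotal: $133,867.50
Write-off: 4.6 × $305 = $1,403.00
Total: $133,867.50 − $1,403.00 = $132,464.50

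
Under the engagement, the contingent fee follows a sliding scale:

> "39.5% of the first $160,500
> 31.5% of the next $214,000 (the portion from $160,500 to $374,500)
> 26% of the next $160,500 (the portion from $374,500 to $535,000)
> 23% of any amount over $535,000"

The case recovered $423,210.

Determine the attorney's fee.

First $160,500 at 39.5% = $63,397.50
Next $214,000 at 31.5% = $67,410.00
Remaining $48,710 at 26% = $12,664.60
Fee: $63,397.50 + $67,410.00 + $12,664.60 = $143,472.10

$143,472.10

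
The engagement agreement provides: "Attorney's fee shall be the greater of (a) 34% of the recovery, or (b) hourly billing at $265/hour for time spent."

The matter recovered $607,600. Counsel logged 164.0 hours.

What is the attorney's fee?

(a) 34% of $607,600 = $206,584.00
(b) 164.0 × $265 = $43,460.00
The greater is (a): $206,584.00.

$206,584.00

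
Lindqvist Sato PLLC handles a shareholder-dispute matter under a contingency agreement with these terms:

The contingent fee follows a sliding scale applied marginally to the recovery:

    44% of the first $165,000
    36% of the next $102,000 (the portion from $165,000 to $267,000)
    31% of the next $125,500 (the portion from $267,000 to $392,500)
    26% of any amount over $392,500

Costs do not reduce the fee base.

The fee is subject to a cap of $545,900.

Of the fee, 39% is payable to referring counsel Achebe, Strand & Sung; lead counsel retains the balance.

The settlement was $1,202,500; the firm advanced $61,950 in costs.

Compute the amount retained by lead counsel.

Fee base is the gross recovery, $1,202,500; costs are reimbursed separately.
First $165,000 at 44% = $72,600.00
Next $102,000 at 36% = $36,720.00
Next $125,500 at 31% = $38,905.00
Remaining $810,000 at 26% = $210,600.00
Fee: $72,600.00 + $36,720.00 + $38,905.00 + $210,600.00 = $358,825.00
$358,825.00 is under the $545,900 cap.
Referral share: 39% of $358,825.00 = $139,941.75; lead counsel retains $358,825.00 − $139,941.75 = $218,883.25.

$218,883.25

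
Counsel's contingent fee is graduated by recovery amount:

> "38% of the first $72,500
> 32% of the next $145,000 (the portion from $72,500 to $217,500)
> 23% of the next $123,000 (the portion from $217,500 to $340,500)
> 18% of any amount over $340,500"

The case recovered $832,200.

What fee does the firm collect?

First $72,500 at 38% = $27,550.00
Next $145,000 at 32% = $46,400.00
Next $123,000 at 23% = $28,290.00
Remaining $491,700 at 18% = $88,506.00
Fee: $27,550.00 + $46,400.00 + $28,290.00 + $88,506.00 = $190,746.00

$190,746.00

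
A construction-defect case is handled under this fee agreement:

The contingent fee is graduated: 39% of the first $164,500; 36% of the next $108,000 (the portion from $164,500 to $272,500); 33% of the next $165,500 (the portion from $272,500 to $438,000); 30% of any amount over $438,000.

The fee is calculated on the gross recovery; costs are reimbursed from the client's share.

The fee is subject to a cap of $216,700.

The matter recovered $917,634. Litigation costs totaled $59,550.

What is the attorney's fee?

$216,700.00

Fee base is the gross recovery, $917,634; costs are reimbursed separately.
First $164,500 at 39% = $64,155.00
Next $108,000 at 36% = $38,880.00
Next $165,500 at 33% = $54,615.00
Remaining $479,634 at 30% = $143,890.20
Fee: $64,155.00 + $38,880.00 + $54,615.00 + $143,890.20 = $301,540.20
$301,540.20 exceeds the $216,700 cap, so the fee is capped at $216,700.00.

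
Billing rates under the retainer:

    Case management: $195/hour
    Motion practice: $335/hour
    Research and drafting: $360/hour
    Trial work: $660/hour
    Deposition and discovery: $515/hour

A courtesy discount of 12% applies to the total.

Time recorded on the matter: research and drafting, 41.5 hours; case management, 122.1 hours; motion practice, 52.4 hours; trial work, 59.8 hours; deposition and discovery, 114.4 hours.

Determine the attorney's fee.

Case management: 122.1 × $195 = $23,809.50
Motion practice: 52.4 × $335 = $17,554.00
Research and drafting: 41.5 × $360 = $14,940.00
Trial work: 59.8 × $660 = $39,468.00
Deposition and discovery: 114.4 × $515 = $58,916.00
Subtotal: $154,687.50
Less 12% discount: −$18,562.50
Total: $154,687.50 − $18,562.50 = $136,125.00

$136,125.00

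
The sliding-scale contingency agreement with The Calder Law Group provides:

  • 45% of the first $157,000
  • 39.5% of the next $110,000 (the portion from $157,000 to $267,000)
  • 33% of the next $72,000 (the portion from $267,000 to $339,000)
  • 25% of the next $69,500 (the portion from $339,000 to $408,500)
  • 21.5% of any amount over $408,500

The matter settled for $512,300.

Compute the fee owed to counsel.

First $157,000 at 45% = $70,650.00
Next $110,000 at 39.5% = $43,450.00
Next $72,000 at 33% = $23,760.00
Next $69,500 at 25% = $17,375.00
Remaining $103,800 at 21.5% = $22,317.00
Fee: $70,650.00 + $43,450.00 + $23,760.00 + $17,375.00 + $22,317.00 = $177,552.00

$177,552.00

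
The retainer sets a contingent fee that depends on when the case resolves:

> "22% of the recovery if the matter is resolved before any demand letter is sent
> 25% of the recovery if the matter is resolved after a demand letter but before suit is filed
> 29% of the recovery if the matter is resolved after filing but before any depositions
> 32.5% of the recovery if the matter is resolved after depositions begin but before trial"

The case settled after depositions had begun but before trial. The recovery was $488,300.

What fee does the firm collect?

$158,697.50

The matter settled after depositions had begun but before trial, so the 32.5% rate applies.
$488,300 × 32.5% = $158,697.50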